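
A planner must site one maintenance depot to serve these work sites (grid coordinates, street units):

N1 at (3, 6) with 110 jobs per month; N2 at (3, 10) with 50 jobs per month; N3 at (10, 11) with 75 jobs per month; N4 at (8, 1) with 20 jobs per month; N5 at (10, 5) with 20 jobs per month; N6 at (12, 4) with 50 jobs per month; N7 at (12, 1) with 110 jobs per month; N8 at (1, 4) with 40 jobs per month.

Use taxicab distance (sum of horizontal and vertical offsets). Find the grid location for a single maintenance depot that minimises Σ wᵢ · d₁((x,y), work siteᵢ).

Manhattan distance separates: Σwᵢ(|x−xᵢ|+|y−yᵢ|) = Σwᵢ|x−xᵢ| + Σwᵢ|y−yᵢ|, so x and y are optimised independently as 1-D weighted medians.
Total weight W = 475; half = 237.5.
x-coordinate, sorted with cumulative weight:
  x=1 (N8, w=40) cum 40
  x=3 (N1, w=110) cum 150
  x=3 (N2, w=50) cum 200
  x=8 (N4, w=20) cum 220
  x=10 (N3, w=75) cum 295  ← median
  x=10 (N5, w=20) cum 315
  x=12 (N6, w=50) cum 365
  x=12 (N7, w=110) cum 475
⇒ x* = 10
y-coordinate, sorted with cumulative weight:
  y=1 (N4, w=20) cum 20
  y=1 (N7, w=110) cum 130
  y=4 (N6, w=50) cum 180
  y=4 (N8, w=40) cum 220
  y=5 (N5, w=20) cum 240  ← median
  y=6 (N1, w=110) cum 350
  y=10 (N2, w=50) cum 400
  y=11 (N3, w=75) cum 475
⇒ y* = 5

(10, 5)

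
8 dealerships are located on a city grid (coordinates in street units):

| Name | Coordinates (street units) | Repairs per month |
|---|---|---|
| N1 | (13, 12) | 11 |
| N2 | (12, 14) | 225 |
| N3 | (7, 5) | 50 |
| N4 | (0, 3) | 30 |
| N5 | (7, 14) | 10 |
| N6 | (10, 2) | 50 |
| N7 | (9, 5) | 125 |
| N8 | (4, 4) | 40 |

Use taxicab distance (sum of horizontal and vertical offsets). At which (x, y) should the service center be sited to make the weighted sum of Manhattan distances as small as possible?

(10, 5)

Manhattan distance separates: Σwᵢ(|x−xᵢ|+|y−yᵢ|) = Σwᵢ|x−xᵢ| + Σwᵢ|y−yᵢ|, so x and y are optimised independently as 1-D weighted medians.
Total weight W = 541; half = 270.5.
x-coordinate, sorted with cumulative weight:
  x=0 (N4, w=30) cum 30
  x=4 (N8, w=40) cum 70
  x=7 (N3, w=50) cum 120
  x=7 (N5, w=10) cum 130
  x=9 (N7, w=125) cum 255
  x=10 (N6, w=50) cum 305  ← median
  x=12 (N2, w=225) cum 530
  x=13 (N1, w=11) cum 541
⇒ x* = 10
y-coordinate, sorted with cumulative weight:
  y=2 (N6, w=50) cum 50
  y=3 (N4, w=30) cum 80
  y=4 (N8, w=40) cum 120
  y=5 (N3, w=50) cum 170
  y=5 (N7, w=125) cum 295  ← median
  y=12 (N1, w=11) cum 306
  y=14 (N2, w=225) cum 531
  y=14 (N5, w=10) cum 541
⇒ y* = 5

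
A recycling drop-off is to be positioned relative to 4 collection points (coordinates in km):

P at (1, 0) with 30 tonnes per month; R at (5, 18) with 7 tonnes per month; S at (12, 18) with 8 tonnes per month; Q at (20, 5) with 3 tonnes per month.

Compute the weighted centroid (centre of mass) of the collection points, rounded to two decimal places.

(4.60, 5.94)

The minimiser of Σwᵢ‖p−pᵢ‖² is the weighted centroid p* = (Σwᵢpᵢ)/(Σwᵢ).
Σwᵢ = 48.
Σwᵢxᵢ = 30·1 + 7·5 + 8·12 + 3·20 = 221.
Σwᵢyᵢ = 30·0 + 7·18 + 8·18 + 3·5 = 285.
x* = 221/48 = 4.60, y* = 285/48 = 5.94.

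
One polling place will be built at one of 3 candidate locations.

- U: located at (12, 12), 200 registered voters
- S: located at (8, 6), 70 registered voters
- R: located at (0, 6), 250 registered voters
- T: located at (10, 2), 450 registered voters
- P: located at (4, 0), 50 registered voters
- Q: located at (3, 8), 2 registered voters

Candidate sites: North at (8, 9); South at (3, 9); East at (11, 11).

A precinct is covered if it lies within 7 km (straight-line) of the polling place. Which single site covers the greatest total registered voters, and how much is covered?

Coverage radius r = 7 km; a point is covered iff (Δx)²+(Δy)² ≤ 7² = 49.
  North (8, 9): covers {U, S, Q} → 272
  South (3, 9): covers {S, R, Q} → 322
  East (11, 11): covers {U, S} → 270
Maximum coverage at South: 322 registered voters.

South, covering 322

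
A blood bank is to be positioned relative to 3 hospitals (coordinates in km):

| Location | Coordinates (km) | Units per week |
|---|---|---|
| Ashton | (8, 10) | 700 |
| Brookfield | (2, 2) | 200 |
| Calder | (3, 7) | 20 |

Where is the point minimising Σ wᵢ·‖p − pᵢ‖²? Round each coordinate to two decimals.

The minimiser of Σwᵢ‖p−pᵢ‖² is the weighted centroid p* = (Σwᵢpᵢ)/(Σwᵢ).
Σwᵢ = 920.
Σwᵢxᵢ = 700·8 + 200·2 + 20·3 = 6060.
Σwᵢyᵢ = 700·10 + 200·2 + 20·7 = 7540.
x* = 6060/920 = 6.59, y* = 7540/920 = 8.20.

(6.59, 8.20)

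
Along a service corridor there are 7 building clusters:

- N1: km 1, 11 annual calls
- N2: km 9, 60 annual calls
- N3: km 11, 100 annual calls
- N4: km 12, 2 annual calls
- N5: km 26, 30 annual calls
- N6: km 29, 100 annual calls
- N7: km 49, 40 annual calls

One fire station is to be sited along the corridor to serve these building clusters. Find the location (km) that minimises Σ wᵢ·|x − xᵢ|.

x = 12

For a sum of weighted absolute distances on a line, the optimum is the weighted median (not the mean). Total weight W = 343; half-weight = 171.5.
Sort by position and accumulate weight:
  km 1 (N1, w=11) → cum 11
  km 9 (N2, w=60) → cum 71
  km 11 (N3, w=100) → cum 171
  km 12 (N4, w=2) → cum 173  ≥ 171.5 → median here
  km 26 (N5, w=30) → cum 203
  km 29 (N6, w=100) → cum 303
  km 49 (N7, w=40) → cum 343
Optimal location: km 12.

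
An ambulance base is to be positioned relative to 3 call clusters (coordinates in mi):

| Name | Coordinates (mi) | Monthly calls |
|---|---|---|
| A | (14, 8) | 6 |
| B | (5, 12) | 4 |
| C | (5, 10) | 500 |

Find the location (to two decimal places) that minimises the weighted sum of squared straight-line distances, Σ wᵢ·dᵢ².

(5.11, 9.99)

The minimiser of Σwᵢ‖p−pᵢ‖² is the weighted centroid p* = (Σwᵢpᵢ)/(Σwᵢ).
Σwᵢ = 510.
Σwᵢxᵢ = 6·14 + 4·5 + 500·5 = 2604.
Σwᵢyᵢ = 6·8 + 4·12 + 500·10 = 5096.
x* = 2604/510 = 5.11, y* = 5096/510 = 9.99.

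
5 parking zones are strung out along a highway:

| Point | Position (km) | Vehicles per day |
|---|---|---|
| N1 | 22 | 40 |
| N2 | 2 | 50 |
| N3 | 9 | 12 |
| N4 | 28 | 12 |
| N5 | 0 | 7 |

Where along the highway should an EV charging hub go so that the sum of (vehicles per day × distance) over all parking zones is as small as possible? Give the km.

x = 9

For a sum of weighted absolute distances on a line, the optimum is the weighted median (not the mean). Total weight W = 121; half-weight = 60.5.
Sort by position and accumulate weight:
  km 0 (N5, w=7) → cum 7
  km 2 (N2, w=50) → cum 57
  km 9 (N3, w=12) → cum 69  ≥ 60.5 → median here
  km 22 (N1, w=40) → cum 109
  km 28 (N4, w=12) → cum 121
Optimal location: km 9.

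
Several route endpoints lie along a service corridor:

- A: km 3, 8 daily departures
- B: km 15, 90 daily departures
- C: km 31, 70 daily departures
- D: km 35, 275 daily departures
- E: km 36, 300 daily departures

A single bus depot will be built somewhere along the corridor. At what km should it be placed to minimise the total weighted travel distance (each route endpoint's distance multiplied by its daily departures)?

For a sum of weighted absolute distances on a line, the optimum is the weighted median (not the mean). Total weight W = 743; half-weight = 371.5.
Sort by position and accumulate weight:
  km 3 (A, w=8) → cum 8
  km 15 (B, w=90) → cum 98
  km 31 (C, w=70) → cum 168
  km 35 (D, w=275) → cum 443  ≥ 371.5 → median here
  km 36 (E, w=300) → cum 743
Optimal location: km 35.

x = 35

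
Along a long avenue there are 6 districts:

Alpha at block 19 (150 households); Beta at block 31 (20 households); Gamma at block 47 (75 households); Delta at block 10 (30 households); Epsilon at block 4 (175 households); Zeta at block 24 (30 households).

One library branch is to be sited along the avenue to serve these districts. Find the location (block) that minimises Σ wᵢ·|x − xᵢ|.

For a sum of weighted absolute distances on a line, the optimum is the weighted median (not the mean). Total weight W = 480; half-weight = 240.
Sort by position and accumulate weight:
  block 4 (Epsilon, w=175) → cum 175
  block 10 (Delta, w=30) → cum 205
  block 19 (Alpha, w=150) → cum 355  ≥ 240 → median here
  block 24 (Zeta, w=30) → cum 385
  block 31 (Beta, w=20) → cum 405
  block 47 (Gamma, w=75) → cum 480
Optimal location: block 19.

x = 19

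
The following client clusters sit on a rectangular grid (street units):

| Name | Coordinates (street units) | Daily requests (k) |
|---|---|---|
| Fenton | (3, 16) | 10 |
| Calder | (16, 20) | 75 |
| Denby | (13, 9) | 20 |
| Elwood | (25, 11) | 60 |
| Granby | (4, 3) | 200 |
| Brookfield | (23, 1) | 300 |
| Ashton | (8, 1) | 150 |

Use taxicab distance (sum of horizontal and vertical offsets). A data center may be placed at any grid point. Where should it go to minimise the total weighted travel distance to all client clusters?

(16, 1)

Manhattan distance separates: Σwᵢ(|x−xᵢ|+|y−yᵢ|) = Σwᵢ|x−xᵢ| + Σwᵢ|y−yᵢ|, so x and y are optimised independently as 1-D weighted medians.
Total weight W = 815; half = 407.5.
x-coordinate, sorted with cumulative weight:
  x=3 (Fenton, w=10) cum 10
  x=4 (Granby, w=200) cum 210
  x=8 (Ashton, w=150) cum 360
  x=13 (Denby, w=20) cum 380
  x=16 (Calder, w=75) cum 455  ← median
  x=23 (Brookfield, w=300) cum 755
  x=25 (Elwood, w=60) cum 815
⇒ x* = 16
y-coordinate, sorted with cumulative weight:
  y=1 (Brookfield, w=300) cum 300
  y=1 (Ashton, w=150) cum 450  ← median
  y=3 (Granby, w=200) cum 650
  y=9 (Denby, w=20) cum 670
  y=11 (Elwood, w=60) cum 730
  y=16 (Fenton, w=10) cum 740
  y=20 (Calder, w=75) cum 815
⇒ y* = 1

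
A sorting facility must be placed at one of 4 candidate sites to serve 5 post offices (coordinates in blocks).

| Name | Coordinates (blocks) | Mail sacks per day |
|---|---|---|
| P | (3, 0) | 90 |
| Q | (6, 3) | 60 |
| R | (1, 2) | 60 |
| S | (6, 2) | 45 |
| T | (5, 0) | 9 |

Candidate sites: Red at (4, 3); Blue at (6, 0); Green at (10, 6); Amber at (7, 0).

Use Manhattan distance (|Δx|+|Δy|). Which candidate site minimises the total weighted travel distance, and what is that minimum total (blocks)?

Total weighted distance at each candidate:
  Red (4, 3): total = 891
  Blue (6, 0): total = 969
  Green (10, 6): total = 2829
  Amber (7, 0): total = 1233
Minimum is at Red with total 891 blocks.

Red, total 891 blocks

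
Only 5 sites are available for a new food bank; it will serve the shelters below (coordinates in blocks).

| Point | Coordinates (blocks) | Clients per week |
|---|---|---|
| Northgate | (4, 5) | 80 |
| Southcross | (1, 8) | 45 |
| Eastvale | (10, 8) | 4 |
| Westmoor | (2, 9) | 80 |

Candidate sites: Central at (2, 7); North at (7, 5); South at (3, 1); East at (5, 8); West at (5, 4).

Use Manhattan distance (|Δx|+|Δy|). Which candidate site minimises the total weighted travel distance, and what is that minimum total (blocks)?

Central, total 606 blocks

Total weighted distance at each candidate:
  Central (2, 7): total = 606
  North (7, 5): total = 1389
  South (3, 1): total = 1581
  East (5, 8): total = 840
  West (5, 4): total = 1196
Minimum is at Central with total 606 blocks.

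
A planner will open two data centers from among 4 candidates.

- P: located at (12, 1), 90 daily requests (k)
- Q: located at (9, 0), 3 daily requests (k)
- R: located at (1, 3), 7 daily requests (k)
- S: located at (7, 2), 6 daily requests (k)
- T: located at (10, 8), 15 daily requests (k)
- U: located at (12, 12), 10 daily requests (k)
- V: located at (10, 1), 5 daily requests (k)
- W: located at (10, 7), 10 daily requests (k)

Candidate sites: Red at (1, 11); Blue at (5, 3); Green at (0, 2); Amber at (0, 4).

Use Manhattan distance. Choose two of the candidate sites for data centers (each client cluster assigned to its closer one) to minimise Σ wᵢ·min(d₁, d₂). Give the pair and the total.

Evaluate every pair (each demand assigned to the nearer of the two):
  {Red, Blue}: total = 1272
  {Blue, Green}: total = 1298
  {Blue, Amber}: total = 1298
  {Red, Green}: total = 1744
  {Green, Amber}: total = 1854
  {Red, Amber}: total = 1952
Best pair: {Red, Blue} with total 1272.

{Red, Blue}, total 1272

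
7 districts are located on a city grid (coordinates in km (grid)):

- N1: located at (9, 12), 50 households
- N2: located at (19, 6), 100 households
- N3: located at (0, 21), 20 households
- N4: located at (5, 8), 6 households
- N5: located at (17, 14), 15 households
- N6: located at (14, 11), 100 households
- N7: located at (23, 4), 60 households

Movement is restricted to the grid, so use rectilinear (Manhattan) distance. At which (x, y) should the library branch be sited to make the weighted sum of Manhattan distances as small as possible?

(14, 11)

Manhattan distance separates: Σwᵢ(|x−xᵢ|+|y−yᵢ|) = Σwᵢ|x−xᵢ| + Σwᵢ|y−yᵢ|, so x and y are optimised independently as 1-D weighted medians.
Total weight W = 351; half = 175.5.
x-coordinate, sorted with cumulative weight:
  x=0 (N3, w=20) cum 20
  x=5 (N4, w=6) cum 26
  x=9 (N1, w=50) cum 76
  x=14 (N6, w=100) cum 176  ← median
  x=17 (N5, w=15) cum 191
  x=19 (N2, w=100) cum 291
  x=23 (N7, w=60) cum 351
⇒ x* = 14
y-coordinate, sorted with cumulative weight:
  y=4 (N7, w=60) cum 60
  y=6 (N2, w=100) cum 160
  y=8 (N4, w=6) cum 166
  y=11 (N6, w=100) cum 266  ← median
  y=12 (N1, w=50) cum 316
  y=14 (N5, w=15) cum 331
  y=21 (N3, w=20) cum 351
⇒ y* = 11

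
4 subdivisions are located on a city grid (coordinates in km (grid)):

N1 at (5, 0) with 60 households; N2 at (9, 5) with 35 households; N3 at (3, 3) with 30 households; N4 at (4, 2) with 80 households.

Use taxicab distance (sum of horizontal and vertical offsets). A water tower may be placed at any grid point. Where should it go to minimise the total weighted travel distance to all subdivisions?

Manhattan distance separates: Σwᵢ(|x−xᵢ|+|y−yᵢ|) = Σwᵢ|x−xᵢ| + Σwᵢ|y−yᵢ|, so x and y are optimised independently as 1-D weighted medians.
Total weight W = 205; half = 102.5.
x-coordinate, sorted with cumulative weight:
  x=3 (N3, w=30) cum 30
  x=4 (N4, w=80) cum 110  ← median
  x=5 (N1, w=60) cum 170
  x=9 (N2, w=35) cum 205
⇒ x* = 4
y-coordinate, sorted with cumulative weight:
  y=0 (N1, w=60) cum 60
  y=2 (N4, w=80) cum 140  ← median
  y=3 (N3, w=30) cum 170
  y=5 (N2, w=35) cum 205
⇒ y* = 2

(4, 2)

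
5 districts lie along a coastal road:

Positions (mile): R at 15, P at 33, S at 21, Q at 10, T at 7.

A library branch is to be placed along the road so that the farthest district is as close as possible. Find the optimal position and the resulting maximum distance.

The 1-center on a line is the midpoint of the two extreme points: leftmost at 7, rightmost at 33.
Optimal location = (7 + 33)/2 = 20; maximum distance = (33 − 7)/2 = 13.

location 20, max distance 13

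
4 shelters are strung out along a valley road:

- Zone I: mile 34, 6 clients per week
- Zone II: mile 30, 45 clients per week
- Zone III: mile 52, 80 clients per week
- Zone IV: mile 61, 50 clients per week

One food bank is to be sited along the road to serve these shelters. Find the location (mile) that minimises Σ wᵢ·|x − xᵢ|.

x = 52

For a sum of weighted absolute distances on a line, the optimum is the weighted median (not the mean). Total weight W = 181; half-weight = 90.5.
Sort by position and accumulate weight:
  mile 30 (Zone II, w=45) → cum 45
  mile 34 (Zone I, w=6) → cum 51
  mile 52 (Zone III, w=80) → cum 131  ≥ 90.5 → median here
  mile 61 (Zone IV, w=50) → cum 181
Optimal location: mile 52.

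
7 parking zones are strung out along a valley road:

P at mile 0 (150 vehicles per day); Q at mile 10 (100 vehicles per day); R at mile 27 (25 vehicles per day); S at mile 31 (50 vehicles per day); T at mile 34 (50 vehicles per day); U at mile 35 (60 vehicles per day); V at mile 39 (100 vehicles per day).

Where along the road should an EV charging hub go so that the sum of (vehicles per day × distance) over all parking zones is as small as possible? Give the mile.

For a sum of weighted absolute distances on a line, the optimum is the weighted median (not the mean). Total weight W = 535; half-weight = 267.5.
Sort by position and accumulate weight:
  mile 0 (P, w=150) → cum 150
  mile 10 (Q, w=100) → cum 250
  mile 27 (R, w=25) → cum 275  ≥ 267.5 → median here
  mile 31 (S, w=50) → cum 325
  mile 34 (T, w=50) → cum 375
  mile 35 (U, w=60) → cum 435
  mile 39 (V, w=100) → cum 535
Optimal location: mile 27.

x = 27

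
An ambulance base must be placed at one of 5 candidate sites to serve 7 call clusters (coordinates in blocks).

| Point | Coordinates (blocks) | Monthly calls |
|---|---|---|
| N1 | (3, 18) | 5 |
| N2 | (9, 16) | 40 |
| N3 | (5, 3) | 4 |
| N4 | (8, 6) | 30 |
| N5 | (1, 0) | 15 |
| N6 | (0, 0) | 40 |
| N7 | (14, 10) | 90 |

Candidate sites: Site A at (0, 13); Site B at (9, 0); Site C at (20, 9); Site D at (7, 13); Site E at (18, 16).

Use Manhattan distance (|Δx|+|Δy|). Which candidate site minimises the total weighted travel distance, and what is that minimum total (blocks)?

Site D, total 2518 blocks

Total weighted distance at each candidate:
  Site A (0, 13): total = 3290
  Site B (9, 0): total = 2828
  Site C (20, 9): total = 3594
  Site D (7, 13): total = 2518
  Site E (18, 16): total = 3904
Minimum is at Site D with total 2518 blocks.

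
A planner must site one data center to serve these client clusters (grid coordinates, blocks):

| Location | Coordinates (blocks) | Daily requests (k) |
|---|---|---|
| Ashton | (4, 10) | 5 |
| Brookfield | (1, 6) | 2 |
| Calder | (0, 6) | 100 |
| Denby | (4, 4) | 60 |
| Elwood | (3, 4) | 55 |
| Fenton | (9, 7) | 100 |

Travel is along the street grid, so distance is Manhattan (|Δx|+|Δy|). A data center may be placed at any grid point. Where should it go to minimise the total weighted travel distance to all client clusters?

(4, 6)

Manhattan distance separates: Σwᵢ(|x−xᵢ|+|y−yᵢ|) = Σwᵢ|x−xᵢ| + Σwᵢ|y−yᵢ|, so x and y are optimised independently as 1-D weighted medians.
Total weight W = 322; half = 161.
x-coordinate, sorted with cumulative weight:
  x=0 (Calder, w=100) cum 100
  x=1 (Brookfield, w=2) cum 102
  x=3 (Elwood, w=55) cum 157
  x=4 (Ashton, w=5) cum 162  ← median
  x=4 (Denby, w=60) cum 222
  x=9 (Fenton, w=100) cum 322
⇒ x* = 4
y-coordinate, sorted with cumulative weight:
  y=4 (Denby, w=60) cum 60
  y=4 (Elwood, w=55) cum 115
  y=6 (Brookfield, w=2) cum 117
  y=6 (Calder, w=100) cum 217  ← median
  y=7 (Fenton, w=100) cum 317
  y=10 (Ashton, w=5) cum 322
⇒ y* = 6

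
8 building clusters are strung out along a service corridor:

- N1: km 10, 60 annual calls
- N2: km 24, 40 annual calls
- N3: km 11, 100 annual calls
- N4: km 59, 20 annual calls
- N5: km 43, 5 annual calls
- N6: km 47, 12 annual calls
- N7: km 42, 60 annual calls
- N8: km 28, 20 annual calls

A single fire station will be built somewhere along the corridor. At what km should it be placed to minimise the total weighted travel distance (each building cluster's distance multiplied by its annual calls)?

For a sum of weighted absolute distances on a line, the optimum is the weighted median (not the mean). Total weight W = 317; half-weight = 158.5.
Sort by position and accumulate weight:
  km 10 (N1, w=60) → cum 60
  km 11 (N3, w=100) → cum 160  ≥ 158.5 → median here
  km 24 (N2, w=40) → cum 200
  km 28 (N8, w=20) → cum 220
  km 42 (N7, w=60) → cum 280
  km 43 (N5, w=5) → cum 285
  km 47 (N6, w=12) → cum 297
  km 59 (N4, w=20) → cum 317
Optimal location: km 11.

x = 11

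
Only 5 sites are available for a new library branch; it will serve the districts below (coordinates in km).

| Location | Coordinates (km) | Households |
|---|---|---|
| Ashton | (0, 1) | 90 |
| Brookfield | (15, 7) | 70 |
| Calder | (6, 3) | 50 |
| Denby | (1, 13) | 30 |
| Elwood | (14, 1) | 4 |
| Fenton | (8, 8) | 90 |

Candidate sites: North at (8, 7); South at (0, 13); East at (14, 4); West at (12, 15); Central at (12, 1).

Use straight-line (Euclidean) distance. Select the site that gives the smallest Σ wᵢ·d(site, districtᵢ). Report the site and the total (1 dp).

Total weighted distance at each candidate:
  North (8, 7): total = 2014.1
  South (0, 13): total = 3746.8
  East (14, 4): total = 3048.4
  West (12, 15): total = 4046.0
  Central (12, 1): total = 3087.8
Minimum is at North with total 2014.1 km.

North, total 2014.1 km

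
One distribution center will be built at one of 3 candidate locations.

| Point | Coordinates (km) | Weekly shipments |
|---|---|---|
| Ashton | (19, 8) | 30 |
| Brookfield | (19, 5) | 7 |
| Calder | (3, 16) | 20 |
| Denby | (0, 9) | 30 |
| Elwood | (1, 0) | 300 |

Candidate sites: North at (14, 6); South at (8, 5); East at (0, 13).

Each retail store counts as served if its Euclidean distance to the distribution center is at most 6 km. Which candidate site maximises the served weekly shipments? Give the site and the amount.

East, covering 50

Coverage radius r = 6 km; a point is covered iff (Δx)²+(Δy)² ≤ 6² = 36.
  North (14, 6): covers {Ashton, Brookfield} → 37
  South (8, 5): covers {none} → 0
  East (0, 13): covers {Calder, Denby} → 50
Maximum coverage at East: 50 weekly shipments.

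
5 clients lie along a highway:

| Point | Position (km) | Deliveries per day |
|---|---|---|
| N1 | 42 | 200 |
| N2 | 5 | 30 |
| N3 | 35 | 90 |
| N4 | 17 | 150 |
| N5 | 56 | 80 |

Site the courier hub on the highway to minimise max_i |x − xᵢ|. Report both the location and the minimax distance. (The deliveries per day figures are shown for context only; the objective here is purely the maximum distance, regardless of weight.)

The 1-center on a line is the midpoint of the two extreme points: leftmost at 5, rightmost at 56.
Optimal location = (5 + 56)/2 = 30.5; maximum distance = (56 − 5)/2 = 25.5.

location 30.5, max distance 25.5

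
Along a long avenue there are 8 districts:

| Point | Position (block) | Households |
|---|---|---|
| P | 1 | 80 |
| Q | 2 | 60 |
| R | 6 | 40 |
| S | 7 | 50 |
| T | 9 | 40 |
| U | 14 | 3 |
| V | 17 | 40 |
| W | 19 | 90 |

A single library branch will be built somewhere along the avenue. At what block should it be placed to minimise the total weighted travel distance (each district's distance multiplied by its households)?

For a sum of weighted absolute distances on a line, the optimum is the weighted median (not the mean). Total weight W = 403; half-weight = 201.5.
Sort by position and accumulate weight:
  block 1 (P, w=80) → cum 80
  block 2 (Q, w=60) → cum 140
  block 6 (R, w=40) → cum 180
  block 7 (S, w=50) → cum 230  ≥ 201.5 → median here
  block 9 (T, w=40) → cum 270
  block 14 (U, w=3) → cum 273
  block 17 (V, w=40) → cum 313
  block 19 (W, w=90) → cum 403
Optimal location: block 7.

x = 7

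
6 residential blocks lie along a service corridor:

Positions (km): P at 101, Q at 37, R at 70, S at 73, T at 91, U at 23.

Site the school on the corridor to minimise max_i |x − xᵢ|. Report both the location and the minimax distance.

The 1-center on a line is the midpoint of the two extreme points: leftmost at 23, rightmost at 101.
Optimal location = (23 + 101)/2 = 62; maximum distance = (101 − 23)/2 = 39.

location 62, max distance 39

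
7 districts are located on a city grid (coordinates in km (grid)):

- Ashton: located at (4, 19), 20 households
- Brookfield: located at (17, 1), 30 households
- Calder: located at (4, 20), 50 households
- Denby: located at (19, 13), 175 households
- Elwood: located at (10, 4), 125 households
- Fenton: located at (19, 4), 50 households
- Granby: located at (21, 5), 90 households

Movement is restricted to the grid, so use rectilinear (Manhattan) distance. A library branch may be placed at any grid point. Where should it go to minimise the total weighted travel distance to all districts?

(19, 5)

Manhattan distance separates: Σwᵢ(|x−xᵢ|+|y−yᵢ|) = Σwᵢ|x−xᵢ| + Σwᵢ|y−yᵢ|, so x and y are optimised independently as 1-D weighted medians.
Total weight W = 540; half = 270.
x-coordinate, sorted with cumulative weight:
  x=4 (Ashton, w=20) cum 20
  x=4 (Calder, w=50) cum 70
  x=10 (Elwood, w=125) cum 195
  x=17 (Brookfield, w=30) cum 225
  x=19 (Denby, w=175) cum 400  ← median
  x=19 (Fenton, w=50) cum 450
  x=21 (Granby, w=90) cum 540
⇒ x* = 19
y-coordinate, sorted with cumulative weight:
  y=1 (Brookfield, w=30) cum 30
  y=4 (Elwood, w=125) cum 155
  y=4 (Fenton, w=50) cum 205
  y=5 (Granby, w=90) cum 295  ← median
  y=13 (Denby, w=175) cum 470
  y=19 (Ashton, w=20) cum 490
  y=20 (Calder, w=50) cum 540
⇒ y* = 5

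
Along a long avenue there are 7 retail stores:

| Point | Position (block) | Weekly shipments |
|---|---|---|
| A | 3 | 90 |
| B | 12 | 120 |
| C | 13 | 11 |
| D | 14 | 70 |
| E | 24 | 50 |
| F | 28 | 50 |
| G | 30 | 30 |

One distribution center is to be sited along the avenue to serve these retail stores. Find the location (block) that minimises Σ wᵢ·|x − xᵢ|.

x = 13

For a sum of weighted absolute distances on a line, the optimum is the weighted median (not the mean). Total weight W = 421; half-weight = 210.5.
Sort by position and accumulate weight:
  block 3 (A, w=90) → cum 90
  block 12 (B, w=120) → cum 210
  block 13 (C, w=11) → cum 221  ≥ 210.5 → median here
  block 14 (D, w=70) → cum 291
  block 24 (E, w=50) → cum 341
  block 28 (F, w=50) → cum 391
  block 30 (G, w=30) → cum 421
Optimal location: block 13.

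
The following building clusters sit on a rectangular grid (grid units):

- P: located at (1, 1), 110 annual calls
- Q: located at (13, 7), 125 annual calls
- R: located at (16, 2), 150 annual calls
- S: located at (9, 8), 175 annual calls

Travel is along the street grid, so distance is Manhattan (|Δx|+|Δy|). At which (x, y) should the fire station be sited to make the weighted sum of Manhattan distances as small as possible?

(9, 7)

Manhattan distance separates: Σwᵢ(|x−xᵢ|+|y−yᵢ|) = Σwᵢ|x−xᵢ| + Σwᵢ|y−yᵢ|, so x and y are optimised independently as 1-D weighted medians.
Total weight W = 560; half = 280.
x-coordinate, sorted with cumulative weight:
  x=1 (P, w=110) cum 110
  x=9 (S, w=175) cum 285  ← median
  x=13 (Q, w=125) cum 410
  x=16 (R, w=150) cum 560
⇒ x* = 9
y-coordinate, sorted with cumulative weight:
  y=1 (P, w=110) cum 110
  y=2 (R, w=150) cum 260
  y=7 (Q, w=125) cum 385  ← median
  y=8 (S, w=175) cum 560
⇒ y* = 7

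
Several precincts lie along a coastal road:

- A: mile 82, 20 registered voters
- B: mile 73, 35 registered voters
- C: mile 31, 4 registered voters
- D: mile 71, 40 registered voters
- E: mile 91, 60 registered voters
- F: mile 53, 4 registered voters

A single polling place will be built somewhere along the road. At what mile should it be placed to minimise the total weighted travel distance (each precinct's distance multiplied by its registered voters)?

For a sum of weighted absolute distances on a line, the optimum is the weighted median (not the mean). Total weight W = 163; half-weight = 81.5.
Sort by position and accumulate weight:
  mile 31 (C, w=4) → cum 4
  mile 53 (F, w=4) → cum 8
  mile 71 (D, w=40) → cum 48
  mile 73 (B, w=35) → cum 83  ≥ 81.5 → median here
  mile 82 (A, w=20) → cum 103
  mile 91 (E, w=60) → cum 163
Optimal location: mile 73.

x = 73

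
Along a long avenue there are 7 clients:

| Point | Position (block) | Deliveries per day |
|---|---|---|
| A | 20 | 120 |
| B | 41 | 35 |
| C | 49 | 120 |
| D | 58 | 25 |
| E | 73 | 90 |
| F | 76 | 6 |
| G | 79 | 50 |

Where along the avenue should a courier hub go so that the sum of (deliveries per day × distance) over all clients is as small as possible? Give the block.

For a sum of weighted absolute distances on a line, the optimum is the weighted median (not the mean). Total weight W = 446; half-weight = 223.
Sort by position and accumulate weight:
  block 20 (A, w=120) → cum 120
  block 41 (B, w=35) → cum 155
  block 49 (C, w=120) → cum 275  ≥ 223 → median here
  block 58 (D, w=25) → cum 300
  block 73 (E, w=90) → cum 390
  block 76 (F, w=6) → cum 396
  block 79 (G, w=50) → cum 446
Optimal location: block 49.

x = 49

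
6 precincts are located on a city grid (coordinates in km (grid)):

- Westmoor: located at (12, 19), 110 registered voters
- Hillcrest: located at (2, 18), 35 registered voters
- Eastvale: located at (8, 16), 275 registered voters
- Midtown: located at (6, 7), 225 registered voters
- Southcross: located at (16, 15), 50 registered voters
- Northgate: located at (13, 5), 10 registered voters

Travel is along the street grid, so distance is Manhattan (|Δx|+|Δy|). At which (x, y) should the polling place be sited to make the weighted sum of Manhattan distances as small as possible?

(8, 16)

Manhattan distance separates: Σwᵢ(|x−xᵢ|+|y−yᵢ|) = Σwᵢ|x−xᵢ| + Σwᵢ|y−yᵢ|, so x and y are optimised independently as 1-D weighted medians.
Total weight W = 705; half = 352.5.
x-coordinate, sorted with cumulative weight:
  x=2 (Hillcrest, w=35) cum 35
  x=6 (Midtown, w=225) cum 260
  x=8 (Eastvale, w=275) cum 535  ← median
  x=12 (Westmoor, w=110) cum 645
  x=13 (Northgate, w=10) cum 655
  x=16 (Southcross, w=50) cum 705
⇒ x* = 8
y-coordinate, sorted with cumulative weight:
  y=5 (Northgate, w=10) cum 10
  y=7 (Midtown, w=225) cum 235
  y=15 (Southcross, w=50) cum 285
  y=16 (Eastvale, w=275) cum 560  ← median
  y=18 (Hillcrest, w=35) cum 595
  y=19 (Westmoor, w=110) cum 705
⇒ y* = 16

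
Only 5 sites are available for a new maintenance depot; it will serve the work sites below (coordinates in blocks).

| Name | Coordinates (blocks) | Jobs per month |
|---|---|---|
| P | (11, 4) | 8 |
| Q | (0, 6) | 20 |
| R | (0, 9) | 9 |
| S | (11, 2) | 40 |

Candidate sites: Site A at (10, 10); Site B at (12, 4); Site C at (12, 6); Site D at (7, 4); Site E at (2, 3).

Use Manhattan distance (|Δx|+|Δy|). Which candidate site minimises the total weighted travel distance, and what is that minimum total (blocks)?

Site D, total 560 blocks

Total weighted distance at each candidate:
  Site A (10, 10): total = 795
  Site B (12, 4): total = 561
  Site C (12, 6): total = 599
  Site D (7, 4): total = 560
  Site E (2, 3): total = 652
Minimum is at Site D with total 560 blocks.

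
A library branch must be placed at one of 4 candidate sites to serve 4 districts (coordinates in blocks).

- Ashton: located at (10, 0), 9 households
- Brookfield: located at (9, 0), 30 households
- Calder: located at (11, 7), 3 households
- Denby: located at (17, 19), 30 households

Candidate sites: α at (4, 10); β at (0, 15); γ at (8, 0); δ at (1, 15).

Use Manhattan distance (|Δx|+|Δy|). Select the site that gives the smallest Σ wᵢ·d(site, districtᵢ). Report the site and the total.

γ, total 918 blocks

Total weighted distance at each candidate:
  α (4, 10): total = 1284
  β (0, 15): total = 1632
  γ (8, 0): total = 918
  δ (1, 15): total = 1560
Minimum is at γ with total 918 blocks.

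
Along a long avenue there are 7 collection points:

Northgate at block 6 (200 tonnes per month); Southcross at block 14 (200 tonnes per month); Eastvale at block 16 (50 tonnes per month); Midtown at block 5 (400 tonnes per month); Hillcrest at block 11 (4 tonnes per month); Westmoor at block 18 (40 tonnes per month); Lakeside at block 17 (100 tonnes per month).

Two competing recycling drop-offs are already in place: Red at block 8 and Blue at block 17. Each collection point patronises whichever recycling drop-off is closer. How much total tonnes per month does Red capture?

604

The indifferent point is the midpoint (8+17)/2 = 12.5; collection points left of it (closer to Red at 8) go to Red, those right go to Blue.
  Midtown at 5 (w=400) → Red
  Northgate at 6 (w=200) → Red
  Hillcrest at 11 (w=4) → Red
  Southcross at 14 (w=200) → Blue
  Eastvale at 16 (w=50) → Blue
  Lakeside at 17 (w=100) → Blue
  Westmoor at 18 (w=40) → Blue
Red captures 604; Blue captures 390.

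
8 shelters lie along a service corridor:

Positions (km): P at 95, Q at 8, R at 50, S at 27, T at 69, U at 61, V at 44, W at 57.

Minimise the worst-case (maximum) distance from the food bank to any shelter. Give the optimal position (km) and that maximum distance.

The 1-center on a line is the midpoint of the two extreme points: leftmost at 8, rightmost at 95.
Optimal location = (8 + 95)/2 = 51.5; maximum distance = (95 − 8)/2 = 43.5.

location 51.5, max distance 43.5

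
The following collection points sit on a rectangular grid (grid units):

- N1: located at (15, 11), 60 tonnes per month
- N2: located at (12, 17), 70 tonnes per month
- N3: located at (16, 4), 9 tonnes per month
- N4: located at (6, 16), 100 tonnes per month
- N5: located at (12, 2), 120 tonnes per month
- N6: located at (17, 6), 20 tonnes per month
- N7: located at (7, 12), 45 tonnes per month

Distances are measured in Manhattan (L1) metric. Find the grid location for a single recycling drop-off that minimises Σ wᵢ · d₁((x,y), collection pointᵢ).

(12, 12)

Manhattan distance separates: Σwᵢ(|x−xᵢ|+|y−yᵢ|) = Σwᵢ|x−xᵢ| + Σwᵢ|y−yᵢ|, so x and y are optimised independently as 1-D weighted medians.
Total weight W = 424; half = 212.
x-coordinate, sorted with cumulative weight:
  x=6 (N4, w=100) cum 100
  x=7 (N7, w=45) cum 145
  x=12 (N2, w=70) cum 215  ← median
  x=12 (N5, w=120) cum 335
  x=15 (N1, w=60) cum 395
  x=16 (N3, w=9) cum 404
  x=17 (N6, w=20) cum 424
⇒ x* = 12
y-coordinate, sorted with cumulative weight:
  y=2 (N5, w=120) cum 120
  y=4 (N3, w=9) cum 129
  y=6 (N6, w=20) cum 149
  y=11 (N1, w=60) cum 209
  y=12 (N7, w=45) cum 254  ← median
  y=16 (N4, w=100) cum 354
  y=17 (N2, w=70) cum 424
⇒ y* = 12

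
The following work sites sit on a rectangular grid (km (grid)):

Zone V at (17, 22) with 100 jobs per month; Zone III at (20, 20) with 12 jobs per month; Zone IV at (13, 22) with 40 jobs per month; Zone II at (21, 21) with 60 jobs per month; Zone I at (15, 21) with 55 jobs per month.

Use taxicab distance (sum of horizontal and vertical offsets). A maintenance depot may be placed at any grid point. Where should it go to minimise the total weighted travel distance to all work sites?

(17, 22)

Manhattan distance separates: Σwᵢ(|x−xᵢ|+|y−yᵢ|) = Σwᵢ|x−xᵢ| + Σwᵢ|y−yᵢ|, so x and y are optimised independently as 1-D weighted medians.
Total weight W = 267; half = 133.5.
x-coordinate, sorted with cumulative weight:
  x=13 (Zone IV, w=40) cum 40
  x=15 (Zone I, w=55) cum 95
  x=17 (Zone V, w=100) cum 195  ← median
  x=20 (Zone III, w=12) cum 207
  x=21 (Zone II, w=60) cum 267
⇒ x* = 17
y-coordinate, sorted with cumulative weight:
  y=20 (Zone III, w=12) cum 12
  y=21 (Zone II, w=60) cum 72
  y=21 (Zone I, w=55) cum 127
  y=22 (Zone V, w=100) cum 227  ← median
  y=22 (Zone IV, w=40) cum 267
⇒ y* = 22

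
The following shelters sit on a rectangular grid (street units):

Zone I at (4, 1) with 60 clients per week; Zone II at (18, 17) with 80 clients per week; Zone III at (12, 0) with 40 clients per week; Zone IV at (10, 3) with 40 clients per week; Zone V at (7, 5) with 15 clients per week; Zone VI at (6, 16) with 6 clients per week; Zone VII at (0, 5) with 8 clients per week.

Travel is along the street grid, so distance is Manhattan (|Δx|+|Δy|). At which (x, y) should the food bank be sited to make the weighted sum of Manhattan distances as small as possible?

Manhattan distance separates: Σwᵢ(|x−xᵢ|+|y−yᵢ|) = Σwᵢ|x−xᵢ| + Σwᵢ|y−yᵢ|, so x and y are optimised independently as 1-D weighted medians.
Total weight W = 249; half = 124.5.
x-coordinate, sorted with cumulative weight:
  x=0 (Zone VII, w=8) cum 8
  x=4 (Zone I, w=60) cum 68
  x=6 (Zone VI, w=6) cum 74
  x=7 (Zone V, w=15) cum 89
  x=10 (Zone IV, w=40) cum 129  ← median
  x=12 (Zone III, w=40) cum 169
  x=18 (Zone II, w=80) cum 249
⇒ x* = 10
y-coordinate, sorted with cumulative weight:
  y=0 (Zone III, w=40) cum 40
  y=1 (Zone I, w=60) cum 100
  y=3 (Zone IV, w=40) cum 140  ← median
  y=5 (Zone V, w=15) cum 155
  y=5 (Zone VII, w=8) cum 163
  y=16 (Zone VI, w=6) cum 169
  y=17 (Zone II, w=80) cum 249
⇒ y* = 3

(10, 3)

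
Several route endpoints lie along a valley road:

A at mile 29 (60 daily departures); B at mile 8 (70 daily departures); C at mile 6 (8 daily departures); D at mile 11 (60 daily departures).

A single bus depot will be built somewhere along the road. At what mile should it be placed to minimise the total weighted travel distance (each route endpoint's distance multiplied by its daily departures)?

For a sum of weighted absolute distances on a line, the optimum is the weighted median (not the mean). Total weight W = 198; half-weight = 99.
Sort by position and accumulate weight:
  mile 6 (C, w=8) → cum 8
  mile 8 (B, w=70) → cum 78
  mile 11 (D, w=60) → cum 138  ≥ 99 → median here
  mile 29 (A, w=60) → cum 198
Optimal location: mile 11.

x = 11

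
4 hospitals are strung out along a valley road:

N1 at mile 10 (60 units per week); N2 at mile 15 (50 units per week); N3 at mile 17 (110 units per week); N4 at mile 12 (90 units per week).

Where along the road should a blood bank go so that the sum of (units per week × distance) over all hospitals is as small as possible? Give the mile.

For a sum of weighted absolute distances on a line, the optimum is the weighted median (not the mean). Total weight W = 310; half-weight = 155.
Sort by position and accumulate weight:
  mile 10 (N1, w=60) → cum 60
  mile 12 (N4, w=90) → cum 150
  mile 15 (N2, w=50) → cum 200  ≥ 155 → median here
  mile 17 (N3, w=110) → cum 310
Optimal location: mile 15.

x = 15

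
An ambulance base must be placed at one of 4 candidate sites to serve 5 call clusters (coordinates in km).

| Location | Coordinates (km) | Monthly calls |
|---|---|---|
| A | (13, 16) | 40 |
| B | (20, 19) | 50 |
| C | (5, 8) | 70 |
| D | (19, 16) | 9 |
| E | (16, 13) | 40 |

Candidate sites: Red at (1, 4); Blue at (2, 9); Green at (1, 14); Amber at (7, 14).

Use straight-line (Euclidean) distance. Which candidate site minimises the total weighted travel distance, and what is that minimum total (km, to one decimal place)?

Amber, total 1863.8 km

Total weighted distance at each candidate:
  Red (1, 4): total = 3179.6
  Blue (2, 9): total = 2520.3
  Green (1, 14): total = 2738.1
  Amber (7, 14): total = 1863.8
Minimum is at Amber with total 1863.8 km.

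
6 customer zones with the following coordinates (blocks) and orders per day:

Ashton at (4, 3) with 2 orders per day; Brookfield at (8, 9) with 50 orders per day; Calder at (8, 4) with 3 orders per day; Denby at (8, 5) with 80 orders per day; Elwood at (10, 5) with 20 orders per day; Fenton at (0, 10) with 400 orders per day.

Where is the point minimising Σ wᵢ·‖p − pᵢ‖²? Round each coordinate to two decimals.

The minimiser of Σwᵢ‖p−pᵢ‖² is the weighted centroid p* = (Σwᵢpᵢ)/(Σwᵢ).
Σwᵢ = 555.
Σwᵢxᵢ = 2·4 + 50·8 + 3·8 + 80·8 + 20·10 + 400·0 = 1272.
Σwᵢyᵢ = 2·3 + 50·9 + 3·4 + 80·5 + 20·5 + 400·10 = 4968.
x* = 1272/555 = 2.29, y* = 4968/555 = 8.95.

(2.29, 8.95)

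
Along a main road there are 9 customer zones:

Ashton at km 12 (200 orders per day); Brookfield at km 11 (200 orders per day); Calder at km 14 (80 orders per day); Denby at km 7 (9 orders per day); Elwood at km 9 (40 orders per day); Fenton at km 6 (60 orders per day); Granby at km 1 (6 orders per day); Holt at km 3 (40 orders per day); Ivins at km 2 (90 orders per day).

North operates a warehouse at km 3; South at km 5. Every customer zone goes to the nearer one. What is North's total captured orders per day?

The indifferent point is the midpoint (3+5)/2 = 4; customer zones left of it (closer to North at 3) go to North, those right go to South.
  Granby at 1 (w=6) → North
  Ivins at 2 (w=90) → North
  Holt at 3 (w=40) → North
  Fenton at 6 (w=60) → South
  Denby at 7 (w=9) → South
  Elwood at 9 (w=40) → South
  Brookfield at 11 (w=200) → South
  Ashton at 12 (w=200) → South
  Calder at 14 (w=80) → South
North captures 136; South captures 589.

136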